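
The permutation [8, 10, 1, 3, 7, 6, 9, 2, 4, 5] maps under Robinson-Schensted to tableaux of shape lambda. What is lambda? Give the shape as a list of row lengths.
Row-insert each entry into an empty tableau.

After inserting 8: P = [[8]].
After inserting 10: P = [[8, 10]].
After inserting 1: P = [[1, 10], [8]].
After inserting 3: P = [[1, 3], [8, 10]].
After inserting 7: P = [[1, 3, 7], [8, 10]].
After inserting 6: P = [[1, 3, 6], [7, 10], [8]].
After inserting 9: P = [[1, 3, 6, 9], [7, 10], [8]].
After inserting 2: P = [[1, 2, 6, 9], [3, 10], [7], [8]].
After inserting 4: P = [[1, 2, 4, 9], [3, 6], [7, 10], [8]].
After inserting 5: P = [[1, 2, 4, 5], [3, 6, 9], [7, 10], [8]].

The final insertion tableau P = [[1, 2, 4, 5], [3, 6, 9], [7, 10], [8]] has shape [4, 3, 2, 1].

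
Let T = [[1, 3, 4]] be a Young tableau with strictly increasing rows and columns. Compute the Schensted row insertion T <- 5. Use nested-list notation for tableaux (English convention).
[[1, 3, 4, 5]]

5 is larger than every entry of row 1, so it is appended to row 1. The new tableau is [[1, 3, 4, 5]].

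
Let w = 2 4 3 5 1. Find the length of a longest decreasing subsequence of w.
3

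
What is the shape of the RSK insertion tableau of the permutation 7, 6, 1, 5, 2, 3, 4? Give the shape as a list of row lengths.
Row-insert each entry into an empty tableau.

After inserting 7: P = [[7]].
After inserting 6: P = [[6], [7]].
After inserting 1: P = [[1], [6], [7]].
After inserting 5: P = [[1, 5], [6], [7]].
After inserting 2: P = [[1, 2], [5], [6], [7]].
After inserting 3: P = [[1, 2, 3], [5], [6], [7]].
After inserting 4: P = [[1, 2, 3, 4], [5], [6], [7]].

The final insertion tableau P = [[1, 2, 3, 4], [5], [6], [7]] has shape [4, 1, 1, 1].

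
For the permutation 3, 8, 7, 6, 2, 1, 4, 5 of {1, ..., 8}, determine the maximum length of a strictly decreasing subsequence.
5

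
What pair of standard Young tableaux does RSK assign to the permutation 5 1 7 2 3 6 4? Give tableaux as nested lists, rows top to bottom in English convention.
P = [[1, 2, 3, 4], [5, 6], [7]], Q = [[1, 3, 5, 6], [2, 4], [7]]

Insert each entry of the permutation into P by Schensted row insertion, recording in Q the position of each new cell.

Insert 5: appended to row 1. P = [[5]].
Insert 1: 1 bumps 5 from row 1; 5 starts row 2. P = [[1], [5]].
Insert 7: appended to row 1. P = [[1, 7], [5]].
Insert 2: 2 bumps 7 from row 1; 7 appends to row 2. P = [[1, 2], [5, 7]].
Insert 3: appended to row 1. P = [[1, 2, 3], [5, 7]].
Insert 6: appended to row 1. P = [[1, 2, 3, 6], [5, 7]].
Insert 4: 4 bumps 6 from row 1; 6 bumps 7 from row 2; 7 starts row 3. P = [[1, 2, 3, 4], [5, 6], [7]].

So P = [[1, 2, 3, 4], [5, 6], [7]], Q = [[1, 3, 5, 6], [2, 4], [7]].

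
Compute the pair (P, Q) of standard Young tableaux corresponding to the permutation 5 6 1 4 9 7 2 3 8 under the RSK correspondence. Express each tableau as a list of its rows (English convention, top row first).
P = [[1, 2, 3, 8], [4, 6, 7], [5, 9]], Q = [[1, 2, 5, 9], [3, 4, 6], [7, 8]]

Insert each entry of the permutation into P by Schensted row insertion, recording in Q the position of each new cell.

After inserting 5: P = [[5]].
After inserting 6: P = [[5, 6]].
After inserting 1: P = [[1, 6], [5]].
After inserting 4: P = [[1, 4], [5, 6]].
After inserting 9: P = [[1, 4, 9], [5, 6]].
After inserting 7: P = [[1, 4, 7], [5, 6, 9]].
After inserting 2: P = [[1, 2, 7], [4, 6, 9], [5]].
After inserting 3: P = [[1, 2, 3], [4, 6, 7], [5, 9]].
After inserting 8: P = [[1, 2, 3, 8], [4, 6, 7], [5, 9]].

So P = [[1, 2, 3, 8], [4, 6, 7], [5, 9]], Q = [[1, 2, 5, 9], [3, 4, 6], [7, 8]].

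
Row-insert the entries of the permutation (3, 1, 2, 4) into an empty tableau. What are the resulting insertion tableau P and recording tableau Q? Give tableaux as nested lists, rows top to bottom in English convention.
Insert each entry of the permutation into P by Schensted row insertion, recording in Q the position of each new cell.

Insert 3: appended to row 1. P = [[3]].
Insert 1: 1 bumps 3 from row 1; 3 starts row 2. P = [[1], [3]].
Insert 2: appended to row 1. P = [[1, 2], [3]].
Insert 4: appended to row 1. P = [[1, 2, 4], [3]].

So P = [[1, 2, 4], [3]], Q = [[1, 3, 4], [2]].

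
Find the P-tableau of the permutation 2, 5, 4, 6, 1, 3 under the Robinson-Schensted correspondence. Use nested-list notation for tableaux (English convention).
P = [[1, 3, 6], [2, 4], [5]]

Insert 2: appended to row 1. P = [[2]].
Insert 5: appended to row 1. P = [[2, 5]].
Insert 4: 4 bumps 5 from row 1; 5 starts row 2. P = [[2, 4], [5]].
Insert 6: appended to row 1. P = [[2, 4, 6], [5]].
Insert 1: 1 bumps 2 from row 1; 2 bumps 5 from row 2; 5 starts row 3. P = [[1, 4, 6], [2], [5]].
Insert 3: 3 bumps 4 from row 1; 4 appends to row 2. P = [[1, 3, 6], [2, 4], [5]].

So P = [[1, 3, 6], [2, 4], [5]].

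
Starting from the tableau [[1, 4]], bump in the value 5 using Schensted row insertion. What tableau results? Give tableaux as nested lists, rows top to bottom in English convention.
5 is larger than every entry of row 1, so it is appended to row 1. The new tableau is [[1, 4, 5]].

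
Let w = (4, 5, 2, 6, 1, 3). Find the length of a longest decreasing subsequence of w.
3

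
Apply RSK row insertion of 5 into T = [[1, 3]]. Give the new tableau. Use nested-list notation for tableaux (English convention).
5 is larger than every entry of row 1, so it is appended to row 1. The new tableau is [[1, 3, 5]].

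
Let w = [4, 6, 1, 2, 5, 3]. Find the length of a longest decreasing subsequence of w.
3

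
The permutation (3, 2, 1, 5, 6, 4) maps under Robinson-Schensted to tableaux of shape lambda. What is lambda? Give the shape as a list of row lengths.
[3, 2, 1]

Row-insert each entry into an empty tableau.

After inserting 3: P = [[3]].
After inserting 2: P = [[2], [3]].
After inserting 1: P = [[1], [2], [3]].
After inserting 5: P = [[1, 5], [2], [3]].
After inserting 6: P = [[1, 5, 6], [2], [3]].
After inserting 4: P = [[1, 4, 6], [2, 5], [3]].

The final insertion tableau P = [[1, 4, 6], [2, 5], [3]] has shape [3, 2, 1].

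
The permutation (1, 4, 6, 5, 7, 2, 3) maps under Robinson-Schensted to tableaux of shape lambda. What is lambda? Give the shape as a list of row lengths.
Row-insert each entry into an empty tableau.

After inserting 1: P = [[1]].
After inserting 4: P = [[1, 4]].
After inserting 6: P = [[1, 4, 6]].
After inserting 5: P = [[1, 4, 5], [6]].
After inserting 7: P = [[1, 4, 5, 7], [6]].
After inserting 2: P = [[1, 2, 5, 7], [4], [6]].
After inserting 3: P = [[1, 2, 3, 7], [4, 5], [6]].

The final insertion tableau P = [[1, 2, 3, 7], [4, 5], [6]] has shape [4, 2, 1].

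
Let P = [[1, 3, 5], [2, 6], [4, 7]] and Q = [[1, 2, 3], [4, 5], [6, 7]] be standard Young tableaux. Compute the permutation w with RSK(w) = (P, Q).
Reverse the RSK construction: for i from n down to 1, find the cell of Q containing i, remove the entry at that cell from P, and reverse-bump it up through P; the value ejected from row 1 is w(i).

Step i=7: Q has 7 at row 3, column 2; remove 7 from row 3 of P and reverse-bump: 7 enters row 2 and ejects 6; 6 enters row 1 and ejects 5. So w(7) = 5. P is now [[1, 3, 6], [2, 7], [4]].
Step i=6: Q has 6 at row 3, column 1; remove 4 from row 3 of P and reverse-bump: 4 enters row 2 and ejects 2; 2 enters row 1 and ejects 1. So w(6) = 1. P is now [[2, 3, 6], [4, 7]].
Step i=5: Q has 5 at row 2, column 2; remove 7 from row 2 of P and reverse-bump: 7 enters row 1 and ejects 6. So w(5) = 6. P is now [[2, 3, 7], [4]].
Step i=4: Q has 4 at row 2, column 1; remove 4 from row 2 of P and reverse-bump: 4 enters row 1 and ejects 3. So w(4) = 3. P is now [[2, 4, 7]].
Step i=3: Q has 3 at row 1, column 3; remove that cell from P, ejecting 7. So w(3) = 7. P is now [[2, 4]].
Step i=2: Q has 2 at row 1, column 2; remove that cell from P, ejecting 4. So w(2) = 4. P is now [[2]].
Step i=1: Q has 1 at row 1, column 1; remove that cell from P, ejecting 2. So w(1) = 2. P is now [].

So w = 2 4 7 3 6 1 5.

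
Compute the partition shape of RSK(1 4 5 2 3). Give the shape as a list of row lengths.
[3, 2]

RSK row insertion gives P = [[1, 2, 3], [4, 5]], which has shape [3, 2].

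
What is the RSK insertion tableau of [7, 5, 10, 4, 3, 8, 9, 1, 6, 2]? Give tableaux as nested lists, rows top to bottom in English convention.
Insert 7: appended to row 1. P = [[7]].
Insert 5: 5 bumps 7 from row 1; 7 starts row 2. P = [[5], [7]].
Insert 10: appended to row 1. P = [[5, 10], [7]].
Insert 4: 4 bumps 5 from row 1; 5 bumps 7 from row 2; 7 starts row 3. P = [[4, 10], [5], [7]].
Insert 3: 3 bumps 4 from row 1; 4 bumps 5 from row 2; 5 bumps 7 from row 3; 7 starts row 4. P = [[3, 10], [4], [5], [7]].
Insert 8: 8 bumps 10 from row 1; 10 appends to row 2. P = [[3, 8], [4, 10], [5], [7]].
Insert 9: appended to row 1. P = [[3, 8, 9], [4, 10], [5], [7]].
Insert 1: 1 bumps 3 from row 1; 3 bumps 4 from row 2; 4 bumps 5 from row 3; 5 bumps 7 from row 4; 7 starts row 5. P = [[1, 8, 9], [3, 10], [4], [5], [7]].
Insert 6: 6 bumps 8 from row 1; 8 bumps 10 from row 2; 10 appends to row 3. P = [[1, 6, 9], [3, 8], [4, 10], [5], [7]].
Insert 2: 2 bumps 6 from row 1; 6 bumps 8 from row 2; 8 bumps 10 from row 3; 10 appends to row 4. P = [[1, 2, 9], [3, 6], [4, 8], [5, 10], [7]].

So P = [[1, 2, 9], [3, 6], [4, 8], [5, 10], [7]].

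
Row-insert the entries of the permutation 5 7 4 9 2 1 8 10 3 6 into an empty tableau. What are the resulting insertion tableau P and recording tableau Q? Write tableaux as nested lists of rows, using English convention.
Insert each entry of the permutation into P by Schensted row insertion, recording in Q the position of each new cell.

After inserting 5: P = [[5]].
After inserting 7: P = [[5, 7]].
After inserting 4: P = [[4, 7], [5]].
After inserting 9: P = [[4, 7, 9], [5]].
After inserting 2: P = [[2, 7, 9], [4], [5]].
After inserting 1: P = [[1, 7, 9], [2], [4], [5]].
After inserting 8: P = [[1, 7, 8], [2, 9], [4], [5]].
After inserting 10: P = [[1, 7, 8, 10], [2, 9], [4], [5]].
After inserting 3: P = [[1, 3, 8, 10], [2, 7], [4, 9], [5]].
After inserting 6: P = [[1, 3, 6, 10], [2, 7, 8], [4, 9], [5]].

So P = [[1, 3, 6, 10], [2, 7, 8], [4, 9], [5]], Q = [[1, 2, 4, 8], [3, 7, 10], [5, 9], [6]].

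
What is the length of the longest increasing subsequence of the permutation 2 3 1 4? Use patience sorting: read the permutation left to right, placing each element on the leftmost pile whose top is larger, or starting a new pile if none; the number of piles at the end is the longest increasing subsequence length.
3

2: new pile. tops = [2]
3: new pile. tops = [2, 3]
1: onto pile 1 (replacing 2). tops = [1, 3]
4: new pile. tops = [1, 3, 4]

3 piles, so the longest increasing subsequence has length 3.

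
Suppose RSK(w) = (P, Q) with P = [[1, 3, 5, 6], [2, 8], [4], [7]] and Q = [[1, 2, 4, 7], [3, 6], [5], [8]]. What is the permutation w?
2 7 4 8 3 5 6 1

Reverse the RSK construction: for i from n down to 1, find the cell of Q containing i, remove the entry at that cell from P, and reverse-bump it up through P; the value ejected from row 1 is w(i).

Step i=8: Q has 8 at row 4, column 1; remove 7 from row 4 of P and reverse-bump: 7 enters row 3 and ejects 4; 4 enters row 2 and ejects 2; 2 enters row 1 and ejects 1. So w(8) = 1. P is now [[2, 3, 5, 6], [4, 8], [7]].
Step i=7: Q has 7 at row 1, column 4; remove that cell from P, ejecting 6. So w(7) = 6. P is now [[2, 3, 5], [4, 8], [7]].
Step i=6: Q has 6 at row 2, column 2; remove 8 from row 2 of P and reverse-bump: 8 enters row 1 and ejects 5. So w(6) = 5. P is now [[2, 3, 8], [4], [7]].
Step i=5: Q has 5 at row 3, column 1; remove 7 from row 3 of P and reverse-bump: 7 enters row 2 and ejects 4; 4 enters row 1 and ejects 3. So w(5) = 3. P is now [[2, 4, 8], [7]].
Step i=4: Q has 4 at row 1, column 3; remove that cell from P, ejecting 8. So w(4) = 8. P is now [[2, 4], [7]].
Step i=3: Q has 3 at row 2, column 1; remove 7 from row 2 of P and reverse-bump: 7 enters row 1 and ejects 4. So w(3) = 4. P is now [[2, 7]].
Step i=2: Q has 2 at row 1, column 2; remove that cell from P, ejecting 7. So w(2) = 7. P is now [[2]].
Step i=1: Q has 1 at row 1, column 1; remove that cell from P, ejecting 2. So w(1) = 2. P is now [].

So w = 2 7 4 8 3 5 6 1.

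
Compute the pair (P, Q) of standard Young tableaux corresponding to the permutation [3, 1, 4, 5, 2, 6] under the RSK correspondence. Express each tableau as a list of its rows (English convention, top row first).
Insert each entry of the permutation into P by Schensted row insertion, recording in Q the position of each new cell.

After inserting 3: P = [[3]].
After inserting 1: P = [[1], [3]].
After inserting 4: P = [[1, 4], [3]].
After inserting 5: P = [[1, 4, 5], [3]].
After inserting 2: P = [[1, 2, 5], [3, 4]].
After inserting 6: P = [[1, 2, 5, 6], [3, 4]].

So P = [[1, 2, 5, 6], [3, 4]], Q = [[1, 3, 4, 6], [2, 5]].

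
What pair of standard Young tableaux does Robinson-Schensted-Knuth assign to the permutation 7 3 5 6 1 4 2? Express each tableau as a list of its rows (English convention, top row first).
Insert each entry of the permutation into P by Schensted row insertion, recording in Q the position of each new cell.

Insert 7: appended to row 1. P = [[7]].
Insert 3: 3 bumps 7 from row 1; 7 starts row 2. P = [[3], [7]].
Insert 5: appended to row 1. P = [[3, 5], [7]].
Insert 6: appended to row 1. P = [[3, 5, 6], [7]].
Insert 1: 1 bumps 3 from row 1; 3 bumps 7 from row 2; 7 starts row 3. P = [[1, 5, 6], [3], [7]].
Insert 4: 4 bumps 5 from row 1; 5 appends to row 2. P = [[1, 4, 6], [3, 5], [7]].
Insert 2: 2 bumps 4 from row 1; 4 bumps 5 from row 2; 5 bumps 7 from row 3; 7 starts row 4. P = [[1, 2, 6], [3, 4], [5], [7]].

So P = [[1, 2, 6], [3, 4], [5], [7]], Q = [[1, 3, 4], [2, 6], [5], [7]].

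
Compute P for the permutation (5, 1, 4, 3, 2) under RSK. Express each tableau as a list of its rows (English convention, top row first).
P = [[1, 2], [3], [4], [5]]

Insert 5: appended to row 1. P = [[5]].
Insert 1: 1 bumps 5 from row 1; 5 starts row 2. P = [[1], [5]].
Insert 4: appended to row 1. P = [[1, 4], [5]].
Insert 3: 3 bumps 4 from row 1; 4 bumps 5 from row 2; 5 starts row 3. P = [[1, 3], [4], [5]].
Insert 2: 2 bumps 3 from row 1; 3 bumps 4 from row 2; 4 bumps 5 from row 3; 5 starts row 4. P = [[1, 2], [3], [4], [5]].

So P = [[1, 2], [3], [4], [5]].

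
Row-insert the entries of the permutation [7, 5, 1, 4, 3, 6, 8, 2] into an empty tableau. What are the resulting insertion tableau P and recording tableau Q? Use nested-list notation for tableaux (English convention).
Insert each entry of the permutation into P by Schensted row insertion, recording in Q the position of each new cell.

Insert 7: appended to row 1. P = [[7]], Q = [[1]].
Insert 5: 5 bumps 7 from row 1; 7 starts row 2. P = [[5], [7]], Q = [[1], [2]].
Insert 1: 1 bumps 5 from row 1; 5 bumps 7 from row 2; 7 starts row 3. P = [[1], [5], [7]], Q = [[1], [2], [3]].
Insert 4: appended to row 1. P = [[1, 4], [5], [7]], Q = [[1, 4], [2], [3]].
Insert 3: 3 bumps 4 from row 1; 4 bumps 5 from row 2; 5 bumps 7 from row 3; 7 starts row 4. P = [[1, 3], [4], [5], [7]], Q = [[1, 4], [2], [3], [5]].
Insert 6: appended to row 1. P = [[1, 3, 6], [4], [5], [7]], Q = [[1, 4, 6], [2], [3], [5]].
Insert 8: appended to row 1. P = [[1, 3, 6, 8], [4], [5], [7]], Q = [[1, 4, 6, 7], [2], [3], [5]].
Insert 2: 2 bumps 3 from row 1; 3 bumps 4 from row 2; 4 bumps 5 from row 3; 5 bumps 7 from row 4; 7 starts row 5. P = [[1, 2, 6, 8], [3], [4], [5], [7]], Q = [[1, 4, 6, 7], [2], [3], [5], [8]].

So P = [[1, 2, 6, 8], [3], [4], [5], [7]], Q = [[1, 4, 6, 7], [2], [3], [5], [8]].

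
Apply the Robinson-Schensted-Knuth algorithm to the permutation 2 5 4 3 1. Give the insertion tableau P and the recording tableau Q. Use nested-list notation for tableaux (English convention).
P = [[1, 3], [2], [4], [5]], Q = [[1, 2], [3], [4], [5]]

Insert each entry of the permutation into P by Schensted row insertion, recording in Q the position of each new cell.

Insert 2: appended to row 1. P = [[2]], Q = [[1]].
Insert 5: appended to row 1. P = [[2, 5]], Q = [[1, 2]].
Insert 4: 4 bumps 5 from row 1; 5 starts row 2. P = [[2, 4], [5]], Q = [[1, 2], [3]].
Insert 3: 3 bumps 4 from row 1; 4 bumps 5 from row 2; 5 starts row 3. P = [[2, 3], [4], [5]], Q = [[1, 2], [3], [4]].
Insert 1: 1 bumps 2 from row 1; 2 bumps 4 from row 2; 4 bumps 5 from row 3; 5 starts row 4. P = [[1, 3], [2], [4], [5]], Q = [[1, 2], [3], [4], [5]].

So P = [[1, 3], [2], [4], [5]], Q = [[1, 2], [3], [4], [5]].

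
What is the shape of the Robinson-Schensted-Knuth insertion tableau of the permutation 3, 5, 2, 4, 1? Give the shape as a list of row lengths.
[2, 2, 1]

Row-insert each entry into an empty tableau.

After inserting 3: P = [[3]].
After inserting 5: P = [[3, 5]].
After inserting 2: P = [[2, 5], [3]].
After inserting 4: P = [[2, 4], [3, 5]].
After inserting 1: P = [[1, 4], [2, 5], [3]].

The final insertion tableau P = [[1, 4], [2, 5], [3]] has shape [2, 2, 1].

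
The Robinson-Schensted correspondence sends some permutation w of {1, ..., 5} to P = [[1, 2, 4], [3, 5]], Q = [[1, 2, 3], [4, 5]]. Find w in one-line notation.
Reverse RSK: for i = n, n-1, ..., 1, locate i in Q, remove the corresponding corner cell from P, and reverse-bump its entry up through P; the value ejected from row 1 is w(i).

So w = 1 3 5 2 4.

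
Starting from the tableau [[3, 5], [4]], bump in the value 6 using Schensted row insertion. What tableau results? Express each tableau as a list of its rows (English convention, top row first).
6 is larger than every entry of row 1, so it is appended to row 1. The new tableau is [[3, 5, 6], [4]].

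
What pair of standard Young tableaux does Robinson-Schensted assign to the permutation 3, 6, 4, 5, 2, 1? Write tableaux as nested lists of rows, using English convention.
P = [[1, 4, 5], [2], [3], [6]], Q = [[1, 2, 4], [3], [5], [6]]

Insert each entry of the permutation into P by Schensted row insertion, recording in Q the position of each new cell.

After inserting 3: P = [[3]].
After inserting 6: P = [[3, 6]].
After inserting 4: P = [[3, 4], [6]].
After inserting 5: P = [[3, 4, 5], [6]].
After inserting 2: P = [[2, 4, 5], [3], [6]].
After inserting 1: P = [[1, 4, 5], [2], [3], [6]].

So P = [[1, 4, 5], [2], [3], [6]], Q = [[1, 2, 4], [3], [5], [6]].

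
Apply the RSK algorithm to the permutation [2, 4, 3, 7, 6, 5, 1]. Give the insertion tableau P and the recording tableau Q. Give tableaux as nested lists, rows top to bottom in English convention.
P = [[1, 3, 5], [2, 6], [4], [7]], Q = [[1, 2, 4], [3, 5], [6], [7]]

Insert each entry of the permutation into P by Schensted row insertion, recording in Q the position of each new cell.

Insert 2: appended to row 1. P = [[2]], Q = [[1]].
Insert 4: appended to row 1. P = [[2, 4]], Q = [[1, 2]].
Insert 3: 3 bumps 4 from row 1; 4 starts row 2. P = [[2, 3], [4]], Q = [[1, 2], [3]].
Insert 7: appended to row 1. P = [[2, 3, 7], [4]], Q = [[1, 2, 4], [3]].
Insert 6: 6 bumps 7 from row 1; 7 appends to row 2. P = [[2, 3, 6], [4, 7]], Q = [[1, 2, 4], [3, 5]].
Insert 5: 5 bumps 6 from row 1; 6 bumps 7 from row 2; 7 starts row 3. P = [[2, 3, 5], [4, 6], [7]], Q = [[1, 2, 4], [3, 5], [6]].
Insert 1: 1 bumps 2 from row 1; 2 bumps 4 from row 2; 4 bumps 7 from row 3; 7 starts row 4. P = [[1, 3, 5], [2, 6], [4], [7]], Q = [[1, 2, 4], [3, 5], [6], [7]].

So P = [[1, 3, 5], [2, 6], [4], [7]], Q = [[1, 2, 4], [3, 5], [6], [7]].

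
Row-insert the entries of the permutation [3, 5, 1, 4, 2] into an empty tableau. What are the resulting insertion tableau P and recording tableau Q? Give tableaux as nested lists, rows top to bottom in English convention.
P = [[1, 2], [3, 4], [5]], Q = [[1, 2], [3, 4], [5]]

Insert each entry of the permutation into P by Schensted row insertion, recording in Q the position of each new cell.

Insert 3: appended to row 1. P = [[3]], Q = [[1]].
Insert 5: appended to row 1. P = [[3, 5]], Q = [[1, 2]].
Insert 1: 1 bumps 3 from row 1; 3 starts row 2. P = [[1, 5], [3]], Q = [[1, 2], [3]].
Insert 4: 4 bumps 5 from row 1; 5 appends to row 2. P = [[1, 4], [3, 5]], Q = [[1, 2], [3, 4]].
Insert 2: 2 bumps 4 from row 1; 4 bumps 5 from row 2; 5 starts row 3. P = [[1, 2], [3, 4], [5]], Q = [[1, 2], [3, 4], [5]].

So P = [[1, 2], [3, 4], [5]], Q = [[1, 2], [3, 4], [5]].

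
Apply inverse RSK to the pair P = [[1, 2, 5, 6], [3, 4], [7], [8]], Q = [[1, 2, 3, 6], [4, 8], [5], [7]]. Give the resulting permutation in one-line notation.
Reverse the RSK construction: for i from n down to 1, find the cell of Q containing i, remove the entry at that cell from P, and reverse-bump it up through P; the value ejected from row 1 is w(i).

Step i=8: Q has 8 at row 2, column 2; remove 4 from row 2 of P and reverse-bump: 4 enters row 1 and ejects 2. So w(8) = 2. P is now [[1, 4, 5, 6], [3], [7], [8]].
Step i=7: Q has 7 at row 4, column 1; remove 8 from row 4 of P and reverse-bump: 8 enters row 3 and ejects 7; 7 enters row 2 and ejects 3; 3 enters row 1 and ejects 1. So w(7) = 1. P is now [[3, 4, 5, 6], [7], [8]].
Step i=6: Q has 6 at row 1, column 4; remove that cell from P, ejecting 6. So w(6) = 6. P is now [[3, 4, 5], [7], [8]].
Step i=5: Q has 5 at row 3, column 1; remove 8 from row 3 of P and reverse-bump: 8 enters row 2 and ejects 7; 7 enters row 1 and ejects 5. So w(5) = 5. P is now [[3, 4, 7], [8]].
Step i=4: Q has 4 at row 2, column 1; remove 8 from row 2 of P and reverse-bump: 8 enters row 1 and ejects 7. So w(4) = 7. P is now [[3, 4, 8]].
Step i=3: Q has 3 at row 1, column 3; remove that cell from P, ejecting 8. So w(3) = 8. P is now [[3, 4]].
Step i=2: Q has 2 at row 1, column 2; remove that cell from P, ejecting 4. So w(2) = 4. P is now [[3]].
Step i=1: Q has 1 at row 1, column 1; remove that cell from P, ejecting 3. So w(1) = 3. P is now [].

So w = 3 4 8 7 5 6 1 2.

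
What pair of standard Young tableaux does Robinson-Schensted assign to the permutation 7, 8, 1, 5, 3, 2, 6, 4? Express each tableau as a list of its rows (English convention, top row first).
P = [[1, 2, 4], [3, 6], [5, 8], [7]], Q = [[1, 2, 7], [3, 4], [5, 8], [6]]

Insert each entry of the permutation into P by Schensted row insertion, recording in Q the position of each new cell.

Insert 7: appended to row 1. P = [[7]].
Insert 8: appended to row 1. P = [[7, 8]].
Insert 1: 1 bumps 7 from row 1; 7 starts row 2. P = [[1, 8], [7]].
Insert 5: 5 bumps 8 from row 1; 8 appends to row 2. P = [[1, 5], [7, 8]].
Insert 3: 3 bumps 5 from row 1; 5 bumps 7 from row 2; 7 starts row 3. P = [[1, 3], [5, 8], [7]].
Insert 2: 2 bumps 3 from row 1; 3 bumps 5 from row 2; 5 bumps 7 from row 3; 7 starts row 4. P = [[1, 2], [3, 8], [5], [7]].
Insert 6: appended to row 1. P = [[1, 2, 6], [3, 8], [5], [7]].
Insert 4: 4 bumps 6 from row 1; 6 bumps 8 from row 2; 8 appends to row 3. P = [[1, 2, 4], [3, 6], [5, 8], [7]].

So P = [[1, 2, 4], [3, 6], [5, 8], [7]], Q = [[1, 2, 7], [3, 4], [5, 8], [6]].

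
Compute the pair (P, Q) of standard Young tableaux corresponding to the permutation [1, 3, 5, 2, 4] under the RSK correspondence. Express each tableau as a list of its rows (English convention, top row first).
Insert each entry of the permutation into P by Schensted row insertion, recording in Q the position of each new cell.

Insert 1: appended to row 1. P = [[1]], Q = [[1]].
Insert 3: appended to row 1. P = [[1, 3]], Q = [[1, 2]].
Insert 5: appended to row 1. P = [[1, 3, 5]], Q = [[1, 2, 3]].
Insert 2: 2 bumps 3 from row 1; 3 starts row 2. P = [[1, 2, 5], [3]], Q = [[1, 2, 3], [4]].
Insert 4: 4 bumps 5 from row 1; 5 appends to row 2. P = [[1, 2, 4], [3, 5]], Q = [[1, 2, 3], [4, 5]].

So P = [[1, 2, 4], [3, 5]], Q = [[1, 2, 3], [4, 5]].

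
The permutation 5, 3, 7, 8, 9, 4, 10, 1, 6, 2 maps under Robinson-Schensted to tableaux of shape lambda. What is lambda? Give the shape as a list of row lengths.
Row-insert each entry into an empty tableau.

After inserting 5: P = [[5]].
After inserting 3: P = [[3], [5]].
After inserting 7: P = [[3, 7], [5]].
After inserting 8: P = [[3, 7, 8], [5]].
After inserting 9: P = [[3, 7, 8, 9], [5]].
After inserting 4: P = [[3, 4, 8, 9], [5, 7]].
After inserting 10: P = [[3, 4, 8, 9, 10], [5, 7]].
After inserting 1: P = [[1, 4, 8, 9, 10], [3, 7], [5]].
After inserting 6: P = [[1, 4, 6, 9, 10], [3, 7, 8], [5]].
After inserting 2: P = [[1, 2, 6, 9, 10], [3, 4, 8], [5, 7]].

The final insertion tableau P = [[1, 2, 6, 9, 10], [3, 4, 8], [5, 7]] has shape [5, 3, 2].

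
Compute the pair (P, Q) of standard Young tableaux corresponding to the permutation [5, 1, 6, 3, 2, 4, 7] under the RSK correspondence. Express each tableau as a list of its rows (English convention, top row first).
Insert each entry of the permutation into P by Schensted row insertion, recording in Q the position of each new cell.

After inserting 5: P = [[5]].
After inserting 1: P = [[1], [5]].
After inserting 6: P = [[1, 6], [5]].
After inserting 3: P = [[1, 3], [5, 6]].
After inserting 2: P = [[1, 2], [3, 6], [5]].
After inserting 4: P = [[1, 2, 4], [3, 6], [5]].
After inserting 7: P = [[1, 2, 4, 7], [3, 6], [5]].

So P = [[1, 2, 4, 7], [3, 6], [5]], Q = [[1, 3, 6, 7], [2, 4], [5]].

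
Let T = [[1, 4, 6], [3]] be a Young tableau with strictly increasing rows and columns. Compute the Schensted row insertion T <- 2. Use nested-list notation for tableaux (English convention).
In row 1, 2 replaces 4 (the leftmost entry greater than 2); 4 is bumped to row 2. 4 is appended to row 2. The new tableau is [[1, 2, 6], [3, 4]].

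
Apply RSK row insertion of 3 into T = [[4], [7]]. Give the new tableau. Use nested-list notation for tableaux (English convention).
In row 1, 3 replaces 4 (the leftmost entry greater than 3); 4 is bumped to row 2. In row 2, 4 replaces 7 (the leftmost entry greater than 4); 7 is bumped to row 3. 7 starts a new row 3. The new tableau is [[3], [4], [7]].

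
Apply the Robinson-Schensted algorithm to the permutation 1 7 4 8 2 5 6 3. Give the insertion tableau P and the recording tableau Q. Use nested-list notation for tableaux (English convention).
P = [[1, 2, 3, 6], [4, 5], [7, 8]], Q = [[1, 2, 4, 7], [3, 6], [5, 8]]

Insert each entry of the permutation into P by Schensted row insertion, recording in Q the position of each new cell.

Insert 1: appended to row 1. P = [[1]].
Insert 7: appended to row 1. P = [[1, 7]].
Insert 4: 4 bumps 7 from row 1; 7 starts row 2. P = [[1, 4], [7]].
Insert 8: appended to row 1. P = [[1, 4, 8], [7]].
Insert 2: 2 bumps 4 from row 1; 4 bumps 7 from row 2; 7 starts row 3. P = [[1, 2, 8], [4], [7]].
Insert 5: 5 bumps 8 from row 1; 8 appends to row 2. P = [[1, 2, 5], [4, 8], [7]].
Insert 6: appended to row 1. P = [[1, 2, 5, 6], [4, 8], [7]].
Insert 3: 3 bumps 5 from row 1; 5 bumps 8 from row 2; 8 appends to row 3. P = [[1, 2, 3, 6], [4, 5], [7, 8]].

So P = [[1, 2, 3, 6], [4, 5], [7, 8]], Q = [[1, 2, 4, 7], [3, 6], [5, 8]].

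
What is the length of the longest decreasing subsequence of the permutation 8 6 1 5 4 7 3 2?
6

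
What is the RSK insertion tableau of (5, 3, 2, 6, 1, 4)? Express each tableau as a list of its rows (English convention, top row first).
P = [[1, 4], [2, 6], [3], [5]]

After inserting 5: P = [[5]].
After inserting 3: P = [[3], [5]].
After inserting 2: P = [[2], [3], [5]].
After inserting 6: P = [[2, 6], [3], [5]].
After inserting 1: P = [[1, 6], [2], [3], [5]].
After inserting 4: P = [[1, 4], [2, 6], [3], [5]].

So P = [[1, 4], [2, 6], [3], [5]].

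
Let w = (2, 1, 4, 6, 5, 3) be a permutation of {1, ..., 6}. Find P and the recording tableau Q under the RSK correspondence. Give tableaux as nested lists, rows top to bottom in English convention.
P = [[1, 3, 5], [2, 4], [6]], Q = [[1, 3, 4], [2, 5], [6]]

Insert each entry of the permutation into P by Schensted row insertion, recording in Q the position of each new cell.

Insert 2: appended to row 1. P = [[2]], Q = [[1]].
Insert 1: 1 bumps 2 from row 1; 2 starts row 2. P = [[1], [2]], Q = [[1], [2]].
Insert 4: appended to row 1. P = [[1, 4], [2]], Q = [[1, 3], [2]].
Insert 6: appended to row 1. P = [[1, 4, 6], [2]], Q = [[1, 3, 4], [2]].
Insert 5: 5 bumps 6 from row 1; 6 appends to row 2. P = [[1, 4, 5], [2, 6]], Q = [[1, 3, 4], [2, 5]].
Insert 3: 3 bumps 4 from row 1; 4 bumps 6 from row 2; 6 starts row 3. P = [[1, 3, 5], [2, 4], [6]], Q = [[1, 3, 4], [2, 5], [6]].

So P = [[1, 3, 5], [2, 4], [6]], Q = [[1, 3, 4], [2, 5], [6]].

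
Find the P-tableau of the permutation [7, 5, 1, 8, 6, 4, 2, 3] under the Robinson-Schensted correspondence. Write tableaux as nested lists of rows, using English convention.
P = [[1, 2, 3], [4, 6], [5, 8], [7]]

After inserting 7: P = [[7]].
After inserting 5: P = [[5], [7]].
After inserting 1: P = [[1], [5], [7]].
After inserting 8: P = [[1, 8], [5], [7]].
After inserting 6: P = [[1, 6], [5, 8], [7]].
After inserting 4: P = [[1, 4], [5, 6], [7, 8]].
After inserting 2: P = [[1, 2], [4, 6], [5, 8], [7]].
After inserting 3: P = [[1, 2, 3], [4, 6], [5, 8], [7]].

So P = [[1, 2, 3], [4, 6], [5, 8], [7]].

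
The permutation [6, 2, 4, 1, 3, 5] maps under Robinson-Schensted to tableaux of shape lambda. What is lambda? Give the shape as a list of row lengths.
[3, 2, 1]

Row-insert each entry into an empty tableau.

After inserting 6: P = [[6]].
After inserting 2: P = [[2], [6]].
After inserting 4: P = [[2, 4], [6]].
After inserting 1: P = [[1, 4], [2], [6]].
After inserting 3: P = [[1, 3], [2, 4], [6]].
After inserting 5: P = [[1, 3, 5], [2, 4], [6]].

The final insertion tableau P = [[1, 3, 5], [2, 4], [6]] has shape [3, 2, 1].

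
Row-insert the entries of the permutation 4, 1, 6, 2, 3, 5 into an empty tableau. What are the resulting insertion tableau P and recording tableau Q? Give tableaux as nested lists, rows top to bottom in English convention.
P = [[1, 2, 3, 5], [4, 6]], Q = [[1, 3, 5, 6], [2, 4]]

Insert each entry of the permutation into P by Schensted row insertion, recording in Q the position of each new cell.

Insert 4: appended to row 1. P = [[4]].
Insert 1: 1 bumps 4 from row 1; 4 starts row 2. P = [[1], [4]].
Insert 6: appended to row 1. P = [[1, 6], [4]].
Insert 2: 2 bumps 6 from row 1; 6 appends to row 2. P = [[1, 2], [4, 6]].
Insert 3: appended to row 1. P = [[1, 2, 3], [4, 6]].
Insert 5: appended to row 1. P = [[1, 2, 3, 5], [4, 6]].

So P = [[1, 2, 3, 5], [4, 6]], Q = [[1, 3, 5, 6], [2, 4]].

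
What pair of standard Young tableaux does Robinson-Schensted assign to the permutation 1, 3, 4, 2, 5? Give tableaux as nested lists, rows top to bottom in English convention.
Insert each entry of the permutation into P by Schensted row insertion, recording in Q the position of each new cell.

Insert 1: appended to row 1. P = [[1]].
Insert 3: appended to row 1. P = [[1, 3]].
Insert 4: appended to row 1. P = [[1, 3, 4]].
Insert 2: 2 bumps 3 from row 1; 3 starts row 2. P = [[1, 2, 4], [3]].
Insert 5: appended to row 1. P = [[1, 2, 4, 5], [3]].

So P = [[1, 2, 4, 5], [3]], Q = [[1, 2, 3, 5], [4]].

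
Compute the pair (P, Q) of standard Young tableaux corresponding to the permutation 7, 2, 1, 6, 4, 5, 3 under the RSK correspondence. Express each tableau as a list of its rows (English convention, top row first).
Insert each entry of the permutation into P by Schensted row insertion, recording in Q the position of each new cell.

Insert 7: appended to row 1. P = [[7]].
Insert 2: 2 bumps 7 from row 1; 7 starts row 2. P = [[2], [7]].
Insert 1: 1 bumps 2 from row 1; 2 bumps 7 from row 2; 7 starts row 3. P = [[1], [2], [7]].
Insert 6: appended to row 1. P = [[1, 6], [2], [7]].
Insert 4: 4 bumps 6 from row 1; 6 appends to row 2. P = [[1, 4], [2, 6], [7]].
Insert 5: appended to row 1. P = [[1, 4, 5], [2, 6], [7]].
Insert 3: 3 bumps 4 from row 1; 4 bumps 6 from row 2; 6 bumps 7 from row 3; 7 starts row 4. P = [[1, 3, 5], [2, 4], [6], [7]].

So P = [[1, 3, 5], [2, 4], [6], [7]], Q = [[1, 4, 6], [2, 5], [3], [7]].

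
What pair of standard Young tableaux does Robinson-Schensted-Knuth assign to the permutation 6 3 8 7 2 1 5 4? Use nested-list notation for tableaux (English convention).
Insert each entry of the permutation into P by Schensted row insertion, recording in Q the position of each new cell.

Insert 6: appended to row 1. P = [[6]].
Insert 3: 3 bumps 6 from row 1; 6 starts row 2. P = [[3], [6]].
Insert 8: appended to row 1. P = [[3, 8], [6]].
Insert 7: 7 bumps 8 from row 1; 8 appends to row 2. P = [[3, 7], [6, 8]].
Insert 2: 2 bumps 3 from row 1; 3 bumps 6 from row 2; 6 starts row 3. P = [[2, 7], [3, 8], [6]].
Insert 1: 1 bumps 2 from row 1; 2 bumps 3 from row 2; 3 bumps 6 from row 3; 6 starts row 4. P = [[1, 7], [2, 8], [3], [6]].
Insert 5: 5 bumps 7 from row 1; 7 bumps 8 from row 2; 8 appends to row 3. P = [[1, 5], [2, 7], [3, 8], [6]].
Insert 4: 4 bumps 5 from row 1; 5 bumps 7 from row 2; 7 bumps 8 from row 3; 8 appends to row 4. P = [[1, 4], [2, 5], [3, 7], [6, 8]].

So P = [[1, 4], [2, 5], [3, 7], [6, 8]], Q = [[1, 3], [2, 4], [5, 7], [6, 8]].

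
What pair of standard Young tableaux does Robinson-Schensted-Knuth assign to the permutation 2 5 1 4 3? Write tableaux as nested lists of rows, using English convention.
P = [[1, 3], [2, 4], [5]], Q = [[1, 2], [3, 4], [5]]

Insert each entry of the permutation into P by Schensted row insertion, recording in Q the position of each new cell.

Insert 2: appended to row 1. P = [[2]].
Insert 5: appended to row 1. P = [[2, 5]].
Insert 1: 1 bumps 2 from row 1; 2 starts row 2. P = [[1, 5], [2]].
Insert 4: 4 bumps 5 from row 1; 5 appends to row 2. P = [[1, 4], [2, 5]].
Insert 3: 3 bumps 4 from row 1; 4 bumps 5 from row 2; 5 starts row 3. P = [[1, 3], [2, 4], [5]].

So P = [[1, 3], [2, 4], [5]], Q = [[1, 2], [3, 4], [5]].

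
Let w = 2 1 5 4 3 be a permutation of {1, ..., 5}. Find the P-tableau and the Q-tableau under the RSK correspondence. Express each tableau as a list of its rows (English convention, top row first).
P = [[1, 3], [2, 4], [5]], Q = [[1, 3], [2, 4], [5]]

Insert each entry of the permutation into P by Schensted row insertion, recording in Q the position of each new cell.

Insert 2: appended to row 1. P = [[2]], Q = [[1]].
Insert 1: 1 bumps 2 from row 1; 2 starts row 2. P = [[1], [2]], Q = [[1], [2]].
Insert 5: appended to row 1. P = [[1, 5], [2]], Q = [[1, 3], [2]].
Insert 4: 4 bumps 5 from row 1; 5 appends to row 2. P = [[1, 4], [2, 5]], Q = [[1, 3], [2, 4]].
Insert 3: 3 bumps 4 from row 1; 4 bumps 5 from row 2; 5 starts row 3. P = [[1, 3], [2, 4], [5]], Q = [[1, 3], [2, 4], [5]].

So P = [[1, 3], [2, 4], [5]], Q = [[1, 3], [2, 4], [5]].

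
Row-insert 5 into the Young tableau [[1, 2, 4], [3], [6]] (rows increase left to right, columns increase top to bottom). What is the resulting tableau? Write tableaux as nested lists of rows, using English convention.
[[1, 2, 4, 5], [3], [6]]

5 is larger than every entry of row 1, so it is appended to row 1. The new tableau is [[1, 2, 4, 5], [3], [6]].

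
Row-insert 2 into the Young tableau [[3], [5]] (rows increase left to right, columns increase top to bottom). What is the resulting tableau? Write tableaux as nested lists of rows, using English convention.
In row 1, 2 replaces 3 (the leftmost entry greater than 2); 3 is bumped to row 2. In row 2, 3 replaces 5 (the leftmost entry greater than 3); 5 is bumped to row 3. 5 starts a new row 3. The new tableau is [[2], [3], [5]].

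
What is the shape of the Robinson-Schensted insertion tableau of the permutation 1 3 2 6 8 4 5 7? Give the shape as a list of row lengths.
[5, 3]

Row-insert each entry into an empty tableau.

After inserting 1: P = [[1]].
After inserting 3: P = [[1, 3]].
After inserting 2: P = [[1, 2], [3]].
After inserting 6: P = [[1, 2, 6], [3]].
After inserting 8: P = [[1, 2, 6, 8], [3]].
After inserting 4: P = [[1, 2, 4, 8], [3, 6]].
After inserting 5: P = [[1, 2, 4, 5], [3, 6, 8]].
After inserting 7: P = [[1, 2, 4, 5, 7], [3, 6, 8]].

The final insertion tableau P = [[1, 2, 4, 5, 7], [3, 6, 8]] has shape [5, 3].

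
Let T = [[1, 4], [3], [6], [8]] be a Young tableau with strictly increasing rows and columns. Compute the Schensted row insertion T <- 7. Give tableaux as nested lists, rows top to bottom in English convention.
[[1, 4, 7], [3], [6], [8]]

7 is larger than every entry of row 1, so it is appended to row 1. The new tableau is [[1, 4, 7], [3], [6], [8]].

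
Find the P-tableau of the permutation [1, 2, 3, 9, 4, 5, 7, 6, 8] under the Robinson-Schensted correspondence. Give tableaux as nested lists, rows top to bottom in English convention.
P = [[1, 2, 3, 4, 5, 6, 8], [7], [9]]

After inserting 1: P = [[1]].
After inserting 2: P = [[1, 2]].
After inserting 3: P = [[1, 2, 3]].
After inserting 9: P = [[1, 2, 3, 9]].
After inserting 4: P = [[1, 2, 3, 4], [9]].
After inserting 5: P = [[1, 2, 3, 4, 5], [9]].
After inserting 7: P = [[1, 2, 3, 4, 5, 7], [9]].
After inserting 6: P = [[1, 2, 3, 4, 5, 6], [7], [9]].
After inserting 8: P = [[1, 2, 3, 4, 5, 6, 8], [7], [9]].

So P = [[1, 2, 3, 4, 5, 6, 8], [7], [9]].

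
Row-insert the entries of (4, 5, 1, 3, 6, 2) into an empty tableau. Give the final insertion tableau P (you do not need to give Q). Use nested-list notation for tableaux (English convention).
After inserting 4: P = [[4]].
After inserting 5: P = [[4, 5]].
After inserting 1: P = [[1, 5], [4]].
After inserting 3: P = [[1, 3], [4, 5]].
After inserting 6: P = [[1, 3, 6], [4, 5]].
After inserting 2: P = [[1, 2, 6], [3, 5], [4]].

So P = [[1, 2, 6], [3, 5], [4]].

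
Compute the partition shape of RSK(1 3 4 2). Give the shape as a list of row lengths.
RSK row insertion gives P = [[1, 2, 4], [3]], which has shape [3, 1].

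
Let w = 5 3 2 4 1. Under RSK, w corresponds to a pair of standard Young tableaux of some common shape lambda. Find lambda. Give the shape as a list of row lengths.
Row-insert each entry into an empty tableau.

After inserting 5: P = [[5]].
After inserting 3: P = [[3], [5]].
After inserting 2: P = [[2], [3], [5]].
After inserting 4: P = [[2, 4], [3], [5]].
After inserting 1: P = [[1, 4], [2], [3], [5]].

The final insertion tableau P = [[1, 4], [2], [3], [5]] has shape [2, 1, 1, 1].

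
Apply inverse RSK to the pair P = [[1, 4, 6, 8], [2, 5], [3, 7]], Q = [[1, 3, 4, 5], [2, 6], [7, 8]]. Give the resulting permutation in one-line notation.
Reverse the RSK construction: for i from n down to 1, find the cell of Q containing i, remove the entry at that cell from P, and reverse-bump it up through P; the value ejected from row 1 is w(i).

Step i=8: Q has 8 at row 3, column 2; remove 7 from row 3 of P and reverse-bump: 7 enters row 2 and ejects 5; 5 enters row 1 and ejects 4. So w(8) = 4. P is now [[1, 5, 6, 8], [2, 7], [3]].
Step i=7: Q has 7 at row 3, column 1; remove 3 from row 3 of P and reverse-bump: 3 enters row 2 and ejects 2; 2 enters row 1 and ejects 1. So w(7) = 1. P is now [[2, 5, 6, 8], [3, 7]].
Step i=6: Q has 6 at row 2, column 2; remove 7 from row 2 of P and reverse-bump: 7 enters row 1 and ejects 6. So w(6) = 6. P is now [[2, 5, 7, 8], [3]].
Step i=5: Q has 5 at row 1, column 4; remove that cell from P, ejecting 8. So w(5) = 8. P is now [[2, 5, 7], [3]].
Step i=4: Q has 4 at row 1, column 3; remove that cell from P, ejecting 7. So w(4) = 7. P is now [[2, 5], [3]].
Step i=3: Q has 3 at row 1, column 2; remove that cell from P, ejecting 5. So w(3) = 5. P is now [[2], [3]].
Step i=2: Q has 2 at row 2, column 1; remove 3 from row 2 of P and reverse-bump: 3 enters row 1 and ejects 2. So w(2) = 2. P is now [[3]].
Step i=1: Q has 1 at row 1, column 1; remove that cell from P, ejecting 3. So w(1) = 3. P is now [].

So w = 3 2 5 7 8 6 1 4.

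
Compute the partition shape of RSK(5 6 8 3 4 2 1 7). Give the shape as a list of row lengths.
[3, 3, 1, 1]

Row-insert each entry into an empty tableau.

After inserting 5: P = [[5]].
After inserting 6: P = [[5, 6]].
After inserting 8: P = [[5, 6, 8]].
After inserting 3: P = [[3, 6, 8], [5]].
After inserting 4: P = [[3, 4, 8], [5, 6]].
After inserting 2: P = [[2, 4, 8], [3, 6], [5]].
After inserting 1: P = [[1, 4, 8], [2, 6], [3], [5]].
After inserting 7: P = [[1, 4, 7], [2, 6, 8], [3], [5]].

The final insertion tableau P = [[1, 4, 7], [2, 6, 8], [3], [5]] has shape [3, 3, 1, 1].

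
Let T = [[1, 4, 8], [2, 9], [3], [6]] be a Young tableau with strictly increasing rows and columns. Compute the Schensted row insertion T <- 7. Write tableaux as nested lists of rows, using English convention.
[[1, 4, 7], [2, 8], [3, 9], [6]]

In row 1, 7 replaces 8 (the leftmost entry greater than 7); 8 is bumped to row 2. In row 2, 8 replaces 9 (the leftmost entry greater than 8); 9 is bumped to row 3. 9 is appended to row 3. The new tableau is [[1, 4, 7], [2, 8], [3, 9], [6]].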